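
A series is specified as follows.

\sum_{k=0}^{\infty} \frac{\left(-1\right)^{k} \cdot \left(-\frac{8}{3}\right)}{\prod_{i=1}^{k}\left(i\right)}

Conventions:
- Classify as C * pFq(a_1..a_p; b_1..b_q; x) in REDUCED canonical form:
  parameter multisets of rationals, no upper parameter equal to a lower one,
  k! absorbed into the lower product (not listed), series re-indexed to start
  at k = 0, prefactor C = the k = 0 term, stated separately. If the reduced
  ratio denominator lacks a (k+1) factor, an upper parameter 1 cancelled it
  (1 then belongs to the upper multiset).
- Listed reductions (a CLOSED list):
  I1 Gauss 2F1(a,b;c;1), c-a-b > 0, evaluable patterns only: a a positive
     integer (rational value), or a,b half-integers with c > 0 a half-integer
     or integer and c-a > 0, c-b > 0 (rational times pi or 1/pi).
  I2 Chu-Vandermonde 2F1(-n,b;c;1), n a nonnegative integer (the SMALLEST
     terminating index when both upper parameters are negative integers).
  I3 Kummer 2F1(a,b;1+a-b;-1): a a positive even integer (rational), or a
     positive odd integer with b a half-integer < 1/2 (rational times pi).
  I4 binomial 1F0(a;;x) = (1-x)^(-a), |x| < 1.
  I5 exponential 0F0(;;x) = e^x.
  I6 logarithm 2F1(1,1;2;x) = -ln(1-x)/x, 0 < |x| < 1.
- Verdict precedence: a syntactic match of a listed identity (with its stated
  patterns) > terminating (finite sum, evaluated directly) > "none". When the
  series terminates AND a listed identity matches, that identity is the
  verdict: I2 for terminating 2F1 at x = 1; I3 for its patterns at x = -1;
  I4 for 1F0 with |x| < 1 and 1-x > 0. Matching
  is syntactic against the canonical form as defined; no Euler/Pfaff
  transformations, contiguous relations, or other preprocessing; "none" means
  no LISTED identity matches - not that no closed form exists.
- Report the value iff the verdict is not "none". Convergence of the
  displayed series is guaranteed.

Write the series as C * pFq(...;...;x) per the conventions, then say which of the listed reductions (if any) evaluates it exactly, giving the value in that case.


With C = -\frac{8}{3}: the canonical form is 0F0(-; -; -1). Verdict at x = -1: the I5 exponential reduction matches (the 0F0 exponential series at x = -1). Sum: \left(-\frac{8}{3}\right) \cdot e^{-1}.

Key observation: x = -1 and the product of the first k integers (C = -8/3) is k!.
Consecutive-term ratio: r(k) = -1 * 1 / [(k+1)] ; factor over Q: parameters, x = -1, and C = -\frac{8}{3}.


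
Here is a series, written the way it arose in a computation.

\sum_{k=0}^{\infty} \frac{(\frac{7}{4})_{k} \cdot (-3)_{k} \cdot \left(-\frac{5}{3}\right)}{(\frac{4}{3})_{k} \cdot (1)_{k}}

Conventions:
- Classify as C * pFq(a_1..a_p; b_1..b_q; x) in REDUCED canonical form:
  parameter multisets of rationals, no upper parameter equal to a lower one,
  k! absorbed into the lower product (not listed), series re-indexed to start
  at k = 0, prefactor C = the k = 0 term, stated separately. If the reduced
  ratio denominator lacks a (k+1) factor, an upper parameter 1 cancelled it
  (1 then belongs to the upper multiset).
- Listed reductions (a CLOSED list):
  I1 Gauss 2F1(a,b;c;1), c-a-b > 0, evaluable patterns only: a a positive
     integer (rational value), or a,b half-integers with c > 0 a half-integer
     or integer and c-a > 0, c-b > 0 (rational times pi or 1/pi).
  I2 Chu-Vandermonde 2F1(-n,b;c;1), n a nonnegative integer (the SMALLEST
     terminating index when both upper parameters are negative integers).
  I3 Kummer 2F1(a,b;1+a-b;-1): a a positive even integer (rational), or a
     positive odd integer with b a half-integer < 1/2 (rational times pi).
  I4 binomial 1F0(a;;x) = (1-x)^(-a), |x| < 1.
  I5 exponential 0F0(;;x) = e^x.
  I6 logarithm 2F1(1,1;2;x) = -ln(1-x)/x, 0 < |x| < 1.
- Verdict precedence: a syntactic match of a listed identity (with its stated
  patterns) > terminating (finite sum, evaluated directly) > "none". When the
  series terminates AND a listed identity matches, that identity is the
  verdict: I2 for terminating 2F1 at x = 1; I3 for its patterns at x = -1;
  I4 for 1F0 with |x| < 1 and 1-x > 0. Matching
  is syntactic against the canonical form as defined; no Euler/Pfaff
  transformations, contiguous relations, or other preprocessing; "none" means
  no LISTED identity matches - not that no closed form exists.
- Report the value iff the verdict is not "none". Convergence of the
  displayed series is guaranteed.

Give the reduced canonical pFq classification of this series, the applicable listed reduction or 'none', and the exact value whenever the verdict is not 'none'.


Key step: with t_0 = -\frac{5}{3}, (1)_k (C = -5/3) is k! itself.
Ratio: r(k) = 1 * (k-3) (k+\frac{7}{4}) / [(k+\frac{4}{3}) (k+1)] - rational; roots negated = parameters, x = 1, C = -\frac{5}{3}.

Reduced: x = 1, 2F1, upper = {-3, \frac{7}{4}}, lower = {\frac{4}{3}}, C = -\frac{5}{3}. Verdict: Vandermonde's identity (I2) matches (terminating 2F1 at x = 1 with n = 3, b = 7/4, c = \frac{4}{3}). Value: \frac{95}{1536}.


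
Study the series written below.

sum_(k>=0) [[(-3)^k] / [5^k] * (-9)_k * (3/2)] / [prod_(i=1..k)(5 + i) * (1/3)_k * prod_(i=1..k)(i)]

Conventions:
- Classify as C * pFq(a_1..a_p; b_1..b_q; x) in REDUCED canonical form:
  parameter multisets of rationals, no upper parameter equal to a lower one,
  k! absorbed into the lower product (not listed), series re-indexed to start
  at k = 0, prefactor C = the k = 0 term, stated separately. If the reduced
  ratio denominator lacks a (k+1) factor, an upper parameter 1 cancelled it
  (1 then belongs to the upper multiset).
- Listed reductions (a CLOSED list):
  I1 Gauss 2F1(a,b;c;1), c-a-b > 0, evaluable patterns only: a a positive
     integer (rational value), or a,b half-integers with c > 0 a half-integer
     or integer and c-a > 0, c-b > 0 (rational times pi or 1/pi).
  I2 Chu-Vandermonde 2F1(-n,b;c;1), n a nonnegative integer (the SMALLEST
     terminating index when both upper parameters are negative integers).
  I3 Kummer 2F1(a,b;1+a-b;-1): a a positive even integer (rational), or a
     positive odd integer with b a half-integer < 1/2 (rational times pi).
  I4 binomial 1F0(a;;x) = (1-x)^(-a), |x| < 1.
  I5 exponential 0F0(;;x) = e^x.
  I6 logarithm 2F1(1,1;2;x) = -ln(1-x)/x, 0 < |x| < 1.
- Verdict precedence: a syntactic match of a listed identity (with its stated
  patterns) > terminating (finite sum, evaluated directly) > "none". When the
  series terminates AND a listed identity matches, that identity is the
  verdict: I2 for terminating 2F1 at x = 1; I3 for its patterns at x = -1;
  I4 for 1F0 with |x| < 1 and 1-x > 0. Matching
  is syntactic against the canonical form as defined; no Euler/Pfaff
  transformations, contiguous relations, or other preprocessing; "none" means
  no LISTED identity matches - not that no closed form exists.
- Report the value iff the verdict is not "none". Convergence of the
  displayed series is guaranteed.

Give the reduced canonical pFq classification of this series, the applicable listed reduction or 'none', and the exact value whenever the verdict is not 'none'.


Structural cue: t_0 being 3/2, the two geometric factors (prefactor 3/2) combine into one argument.
Consecutive-term ratio: r(k) = (-3/5) * (k-9) / [(k+1/3) (k+6) (k+1)] ; factor over Q: parameters, x = (-3/5), and C = 3/2.

Classification (C = 3/2): 1F2 with upper {-9}, lower {1/3, 6}, argument x = -3/5. Verdict: terminating - upper parameter -9 makes this a finite sum (last index 9), evaluated exactly. Hence: 142262377278195704366157/21322581280000000000000.


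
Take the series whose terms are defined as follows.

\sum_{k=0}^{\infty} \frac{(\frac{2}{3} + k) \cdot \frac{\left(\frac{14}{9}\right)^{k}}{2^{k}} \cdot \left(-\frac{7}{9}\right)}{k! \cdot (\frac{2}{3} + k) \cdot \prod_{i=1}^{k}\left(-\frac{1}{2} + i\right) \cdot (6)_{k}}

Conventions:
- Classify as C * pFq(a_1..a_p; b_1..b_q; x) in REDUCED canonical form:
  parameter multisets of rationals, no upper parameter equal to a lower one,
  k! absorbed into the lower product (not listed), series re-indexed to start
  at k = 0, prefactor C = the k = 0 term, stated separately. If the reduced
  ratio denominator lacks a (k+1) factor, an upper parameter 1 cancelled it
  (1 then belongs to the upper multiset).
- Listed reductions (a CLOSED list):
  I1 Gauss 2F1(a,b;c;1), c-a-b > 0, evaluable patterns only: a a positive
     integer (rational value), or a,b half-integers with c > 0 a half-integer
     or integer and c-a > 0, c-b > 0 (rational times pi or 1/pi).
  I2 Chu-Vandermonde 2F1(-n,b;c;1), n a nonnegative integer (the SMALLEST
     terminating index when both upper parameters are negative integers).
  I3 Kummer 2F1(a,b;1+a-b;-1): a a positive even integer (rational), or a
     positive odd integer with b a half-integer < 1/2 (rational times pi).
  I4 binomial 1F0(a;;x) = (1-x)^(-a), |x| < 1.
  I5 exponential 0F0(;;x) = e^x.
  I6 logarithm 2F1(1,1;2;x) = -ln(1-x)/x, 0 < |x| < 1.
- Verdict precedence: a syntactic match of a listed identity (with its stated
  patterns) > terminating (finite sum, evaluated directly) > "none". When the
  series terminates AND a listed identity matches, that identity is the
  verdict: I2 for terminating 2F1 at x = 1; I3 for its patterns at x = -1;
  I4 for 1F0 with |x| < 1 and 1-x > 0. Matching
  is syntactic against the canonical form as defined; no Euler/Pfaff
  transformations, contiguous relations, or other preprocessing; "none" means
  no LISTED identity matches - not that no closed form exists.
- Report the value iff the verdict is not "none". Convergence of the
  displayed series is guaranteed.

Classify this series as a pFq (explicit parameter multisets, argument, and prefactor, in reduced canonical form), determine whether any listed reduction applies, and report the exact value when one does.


Reduced: x = \frac{7}{9}, 0F2, upper = {-}, lower = {\frac{1}{2}, 6}, C = -\frac{7}{9}. Verdict: no listed reduction: x = \frac{7}{9} and upper {-} fail every I1-I6 pattern.

Key step: x = \frac{7}{9} and k + 2/3 divides numerator and denominator alike; C = -7/9 after cancelling.
Adjacent-term ratio: r(k) = \frac{7}{9} * 1 / [(k+\frac{1}{2}) (k+6) (k+1)] - rational in k, leading ratio \frac{7}{9}; with t_0 = -\frac{7}{9}, classification follows.


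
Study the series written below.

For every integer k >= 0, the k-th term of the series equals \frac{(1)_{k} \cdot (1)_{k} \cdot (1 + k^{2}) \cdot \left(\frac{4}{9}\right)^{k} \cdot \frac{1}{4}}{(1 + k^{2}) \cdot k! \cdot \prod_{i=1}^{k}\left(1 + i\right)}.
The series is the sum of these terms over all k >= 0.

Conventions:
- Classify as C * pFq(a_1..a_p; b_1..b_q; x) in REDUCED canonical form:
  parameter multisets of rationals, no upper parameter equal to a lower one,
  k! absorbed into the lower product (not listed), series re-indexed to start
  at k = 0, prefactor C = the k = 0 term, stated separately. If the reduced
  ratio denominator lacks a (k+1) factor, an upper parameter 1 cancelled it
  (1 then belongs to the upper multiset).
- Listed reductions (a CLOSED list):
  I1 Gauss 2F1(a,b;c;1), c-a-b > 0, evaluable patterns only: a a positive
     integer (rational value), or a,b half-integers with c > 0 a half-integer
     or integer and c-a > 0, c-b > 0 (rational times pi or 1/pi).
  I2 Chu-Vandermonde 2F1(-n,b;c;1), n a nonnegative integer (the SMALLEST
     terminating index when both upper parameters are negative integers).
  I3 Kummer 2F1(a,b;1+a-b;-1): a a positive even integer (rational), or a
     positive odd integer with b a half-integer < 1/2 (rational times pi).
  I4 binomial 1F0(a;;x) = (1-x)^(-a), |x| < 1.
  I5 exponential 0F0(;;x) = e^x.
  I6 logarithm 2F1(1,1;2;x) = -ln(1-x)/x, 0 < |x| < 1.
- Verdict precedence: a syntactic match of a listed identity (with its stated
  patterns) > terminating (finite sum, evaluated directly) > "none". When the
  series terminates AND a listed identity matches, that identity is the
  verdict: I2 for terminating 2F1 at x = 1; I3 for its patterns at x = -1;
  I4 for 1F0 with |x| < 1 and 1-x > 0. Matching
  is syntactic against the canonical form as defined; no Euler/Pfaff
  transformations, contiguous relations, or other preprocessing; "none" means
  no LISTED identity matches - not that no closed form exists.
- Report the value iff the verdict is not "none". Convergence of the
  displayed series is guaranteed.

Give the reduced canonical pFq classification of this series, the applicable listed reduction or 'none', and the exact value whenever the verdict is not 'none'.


x = \frac{4}{9} here; the reduced form reads 2F1, upper {1, 1}, lower {2}, C = \frac{1}{4}. Verdict (x = \frac{4}{9}): logarithm (I6) applies (the logarithm: parameters (1,1;2), x = \frac{4}{9}). Value: \left(-\frac{9}{16}\right) \cdot \ln\left(\frac{5}{9}\right).

Key step: t_0 being \frac{1}{4}, the lower running product (C = 1/4, x = 4/9) is a rising factorial.
Consecutive-term ratio: r(k) = \frac{4}{9} * (k+1) (k+1) / [(k+2) (k+1)] - rational in k. x = \frac{4}{9}; t_0 = \frac{1}{4}; negate the roots.


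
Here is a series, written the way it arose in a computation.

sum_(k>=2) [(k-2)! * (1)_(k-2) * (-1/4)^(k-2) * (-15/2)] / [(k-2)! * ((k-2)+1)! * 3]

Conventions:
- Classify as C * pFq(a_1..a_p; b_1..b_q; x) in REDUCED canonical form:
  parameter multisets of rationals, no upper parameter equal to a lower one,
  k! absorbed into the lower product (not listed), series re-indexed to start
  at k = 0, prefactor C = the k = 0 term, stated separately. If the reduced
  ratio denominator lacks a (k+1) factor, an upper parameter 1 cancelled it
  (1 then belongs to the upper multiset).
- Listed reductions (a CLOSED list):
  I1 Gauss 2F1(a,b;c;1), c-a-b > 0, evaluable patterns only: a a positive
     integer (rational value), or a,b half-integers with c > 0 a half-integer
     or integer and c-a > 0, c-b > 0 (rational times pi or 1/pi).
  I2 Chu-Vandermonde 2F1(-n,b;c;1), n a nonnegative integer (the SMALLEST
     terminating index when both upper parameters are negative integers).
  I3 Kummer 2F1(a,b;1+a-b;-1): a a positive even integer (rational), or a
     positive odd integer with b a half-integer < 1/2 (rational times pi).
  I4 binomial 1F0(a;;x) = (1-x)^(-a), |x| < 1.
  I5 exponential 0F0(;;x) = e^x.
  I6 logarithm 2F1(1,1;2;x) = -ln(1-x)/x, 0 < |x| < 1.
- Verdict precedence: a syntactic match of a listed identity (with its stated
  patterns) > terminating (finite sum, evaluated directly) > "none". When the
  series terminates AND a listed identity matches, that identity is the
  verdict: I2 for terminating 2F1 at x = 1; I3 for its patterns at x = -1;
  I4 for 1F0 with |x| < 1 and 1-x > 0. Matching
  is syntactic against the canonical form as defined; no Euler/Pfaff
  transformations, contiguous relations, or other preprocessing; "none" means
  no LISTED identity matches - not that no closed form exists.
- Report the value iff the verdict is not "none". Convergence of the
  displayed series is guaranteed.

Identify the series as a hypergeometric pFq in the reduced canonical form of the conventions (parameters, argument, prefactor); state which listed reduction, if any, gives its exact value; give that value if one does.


This is -5/2 * 2F1(1, 1; 2; -1/4) in reduced canonical form. Verdict: logarithm (I6) applies (the logarithm: parameters (1,1;2), x = -1/4). Its exact value is (-10) * ln(5/4).

First insight: from the first term -5/2: the denominator's factorial ratio (prefactor -5/2) is a lower Pochhammer.
Ratio: r(k) = (-1/4) * (k+1) (k+1) / [(k+2) (k+1)] - poly over poly, x = (-1/4) from leading terms; C = -5/2 at k = 0.


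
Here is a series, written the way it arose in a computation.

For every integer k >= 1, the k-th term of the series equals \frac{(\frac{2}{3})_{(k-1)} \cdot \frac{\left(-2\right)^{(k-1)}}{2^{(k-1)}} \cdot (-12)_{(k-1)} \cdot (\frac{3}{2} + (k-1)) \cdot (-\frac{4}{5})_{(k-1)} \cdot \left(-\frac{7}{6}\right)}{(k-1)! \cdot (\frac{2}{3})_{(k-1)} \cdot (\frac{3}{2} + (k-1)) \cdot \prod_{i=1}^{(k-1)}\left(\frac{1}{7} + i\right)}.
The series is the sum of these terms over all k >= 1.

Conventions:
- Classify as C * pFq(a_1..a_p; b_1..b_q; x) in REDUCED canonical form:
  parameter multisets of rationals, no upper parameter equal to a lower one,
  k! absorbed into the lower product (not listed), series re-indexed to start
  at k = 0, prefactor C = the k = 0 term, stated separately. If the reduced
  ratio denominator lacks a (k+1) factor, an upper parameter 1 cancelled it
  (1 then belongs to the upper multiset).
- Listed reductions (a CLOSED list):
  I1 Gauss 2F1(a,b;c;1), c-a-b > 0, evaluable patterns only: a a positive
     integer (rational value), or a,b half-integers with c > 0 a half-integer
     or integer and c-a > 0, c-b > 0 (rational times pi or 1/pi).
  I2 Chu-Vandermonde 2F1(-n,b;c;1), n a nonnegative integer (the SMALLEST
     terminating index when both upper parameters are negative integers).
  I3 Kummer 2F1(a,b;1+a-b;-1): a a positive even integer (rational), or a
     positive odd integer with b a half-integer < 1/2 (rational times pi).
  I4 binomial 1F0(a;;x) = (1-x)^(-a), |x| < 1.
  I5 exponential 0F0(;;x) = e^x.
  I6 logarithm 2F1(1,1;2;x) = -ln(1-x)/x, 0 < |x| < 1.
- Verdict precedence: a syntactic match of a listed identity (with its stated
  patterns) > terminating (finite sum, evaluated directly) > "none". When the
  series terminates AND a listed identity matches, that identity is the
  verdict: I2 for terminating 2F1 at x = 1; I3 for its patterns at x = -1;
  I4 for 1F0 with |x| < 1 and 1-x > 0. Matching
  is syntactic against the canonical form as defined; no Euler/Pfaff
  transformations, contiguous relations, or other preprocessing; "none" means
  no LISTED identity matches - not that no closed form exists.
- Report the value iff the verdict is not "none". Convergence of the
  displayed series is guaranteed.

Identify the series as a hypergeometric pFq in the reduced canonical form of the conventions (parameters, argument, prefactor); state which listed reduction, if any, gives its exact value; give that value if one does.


Structural cue: with t_0 = -\frac{7}{6}, the two k-th powers (C = -7/6, x = -1) combine into one argument.
Step ratio: r(k) = -1 * (k-12) (k-\frac{4}{5}) / [(k+\frac{8}{7}) (k+1)] - poly over poly, x = -1 from leading terms; C = -\frac{7}{6} at k = 0.

This is -\frac{7}{6} * 2F1(-12, -\frac{4}{5}; \frac{8}{7}; -1) in reduced canonical form. Verdict: terminating - no listed pattern fits, but -12 in the upper list cuts the series at k = 12; direct evaluation. Value: \frac{31004389317534931193}{648464355468750000}.


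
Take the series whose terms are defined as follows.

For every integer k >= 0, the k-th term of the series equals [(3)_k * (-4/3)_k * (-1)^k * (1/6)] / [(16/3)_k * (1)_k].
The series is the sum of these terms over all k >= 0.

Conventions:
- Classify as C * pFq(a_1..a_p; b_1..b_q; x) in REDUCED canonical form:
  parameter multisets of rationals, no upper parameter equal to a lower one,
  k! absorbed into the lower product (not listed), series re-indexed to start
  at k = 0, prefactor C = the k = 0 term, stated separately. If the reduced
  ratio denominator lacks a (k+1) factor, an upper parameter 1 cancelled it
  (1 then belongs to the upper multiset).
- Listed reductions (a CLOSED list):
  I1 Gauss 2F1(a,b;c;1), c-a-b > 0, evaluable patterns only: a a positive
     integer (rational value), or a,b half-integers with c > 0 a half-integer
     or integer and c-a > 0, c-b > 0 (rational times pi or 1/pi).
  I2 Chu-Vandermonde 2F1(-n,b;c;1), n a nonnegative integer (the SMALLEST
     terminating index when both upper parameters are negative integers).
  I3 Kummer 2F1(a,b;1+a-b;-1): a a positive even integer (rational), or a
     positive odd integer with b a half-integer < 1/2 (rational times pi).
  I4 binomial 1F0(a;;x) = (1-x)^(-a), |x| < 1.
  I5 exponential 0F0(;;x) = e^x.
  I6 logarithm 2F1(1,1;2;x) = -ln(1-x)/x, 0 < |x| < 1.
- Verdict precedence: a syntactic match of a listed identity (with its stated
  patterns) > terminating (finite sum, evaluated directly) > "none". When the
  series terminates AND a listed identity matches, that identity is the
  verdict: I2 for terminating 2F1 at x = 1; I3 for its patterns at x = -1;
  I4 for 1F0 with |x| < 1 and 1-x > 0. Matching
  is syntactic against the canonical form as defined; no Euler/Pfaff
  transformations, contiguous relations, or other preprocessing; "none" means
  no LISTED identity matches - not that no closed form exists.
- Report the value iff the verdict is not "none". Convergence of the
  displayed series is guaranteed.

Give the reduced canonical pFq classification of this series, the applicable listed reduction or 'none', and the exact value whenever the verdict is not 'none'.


Classification (C = 1/6): 2F1 with upper {-4/3, 3}, lower {16/3}, argument x = -1. Verdict: none. A 2F1 with upper {-4/3, 3} fits none of I1-I6 at x = -1; the sum runs forever.

The tell: with t_0 = 1/6, (1)_k (C = 1/6, x = -1) is k! itself.
Step ratio: r(k) = (-1) * (k-4/3) (k+3) / [(k+16/3) (k+1)] - poly over poly, x = (-1) from leading terms; C = 1/6 at k = 0.


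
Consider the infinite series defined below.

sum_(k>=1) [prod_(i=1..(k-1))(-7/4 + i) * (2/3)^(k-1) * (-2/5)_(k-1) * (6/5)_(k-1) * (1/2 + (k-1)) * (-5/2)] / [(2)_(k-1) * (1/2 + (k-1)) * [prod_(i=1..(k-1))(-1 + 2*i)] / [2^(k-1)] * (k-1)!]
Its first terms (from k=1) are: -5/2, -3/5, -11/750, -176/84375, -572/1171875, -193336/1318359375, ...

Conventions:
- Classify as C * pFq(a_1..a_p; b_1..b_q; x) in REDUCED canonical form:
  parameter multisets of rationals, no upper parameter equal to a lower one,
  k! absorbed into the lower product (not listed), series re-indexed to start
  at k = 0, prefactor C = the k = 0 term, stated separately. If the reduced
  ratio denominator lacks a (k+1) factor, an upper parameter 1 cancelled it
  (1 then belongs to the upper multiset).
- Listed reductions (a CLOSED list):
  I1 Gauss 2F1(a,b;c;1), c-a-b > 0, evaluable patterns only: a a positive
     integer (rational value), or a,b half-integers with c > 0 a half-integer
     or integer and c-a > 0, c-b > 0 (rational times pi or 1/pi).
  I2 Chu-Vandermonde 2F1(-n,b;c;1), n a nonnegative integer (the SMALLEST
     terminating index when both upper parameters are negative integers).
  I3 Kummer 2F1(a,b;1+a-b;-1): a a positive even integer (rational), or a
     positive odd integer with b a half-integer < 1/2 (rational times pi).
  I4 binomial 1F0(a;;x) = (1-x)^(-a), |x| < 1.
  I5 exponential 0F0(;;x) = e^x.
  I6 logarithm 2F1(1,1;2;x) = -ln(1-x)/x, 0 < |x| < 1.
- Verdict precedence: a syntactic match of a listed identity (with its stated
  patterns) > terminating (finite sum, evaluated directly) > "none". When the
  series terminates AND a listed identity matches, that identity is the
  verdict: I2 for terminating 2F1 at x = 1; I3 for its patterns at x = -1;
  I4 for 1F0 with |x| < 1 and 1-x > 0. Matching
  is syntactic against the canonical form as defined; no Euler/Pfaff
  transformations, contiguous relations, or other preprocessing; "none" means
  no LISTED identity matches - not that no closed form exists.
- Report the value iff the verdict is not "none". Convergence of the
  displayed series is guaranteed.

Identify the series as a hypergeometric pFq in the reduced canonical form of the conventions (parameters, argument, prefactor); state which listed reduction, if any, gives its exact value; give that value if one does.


First insight: t_0 being -5/2, the factor k + 1/2 cancels (top and bottom), leaving C = -5/2, x = 2/3.
Consecutive-term ratio: r(k) = (2/3) * (k-3/4) (k-2/5) (k+6/5) / [(k+1/2) (k+2) (k+1)] - rational in k, leading ratio (2/3); with t_0 = -5/2, classification follows.

x = 2/3 here; the reduced form reads 3F2, upper {-3/4, -2/5, 6/5}, lower {1/2, 2}, C = -5/2. Verdict: none. A 3F2 with upper {-3/4, -2/5, 6/5} fits none of I1-I6 at x = 2/3; the sum runs forever.


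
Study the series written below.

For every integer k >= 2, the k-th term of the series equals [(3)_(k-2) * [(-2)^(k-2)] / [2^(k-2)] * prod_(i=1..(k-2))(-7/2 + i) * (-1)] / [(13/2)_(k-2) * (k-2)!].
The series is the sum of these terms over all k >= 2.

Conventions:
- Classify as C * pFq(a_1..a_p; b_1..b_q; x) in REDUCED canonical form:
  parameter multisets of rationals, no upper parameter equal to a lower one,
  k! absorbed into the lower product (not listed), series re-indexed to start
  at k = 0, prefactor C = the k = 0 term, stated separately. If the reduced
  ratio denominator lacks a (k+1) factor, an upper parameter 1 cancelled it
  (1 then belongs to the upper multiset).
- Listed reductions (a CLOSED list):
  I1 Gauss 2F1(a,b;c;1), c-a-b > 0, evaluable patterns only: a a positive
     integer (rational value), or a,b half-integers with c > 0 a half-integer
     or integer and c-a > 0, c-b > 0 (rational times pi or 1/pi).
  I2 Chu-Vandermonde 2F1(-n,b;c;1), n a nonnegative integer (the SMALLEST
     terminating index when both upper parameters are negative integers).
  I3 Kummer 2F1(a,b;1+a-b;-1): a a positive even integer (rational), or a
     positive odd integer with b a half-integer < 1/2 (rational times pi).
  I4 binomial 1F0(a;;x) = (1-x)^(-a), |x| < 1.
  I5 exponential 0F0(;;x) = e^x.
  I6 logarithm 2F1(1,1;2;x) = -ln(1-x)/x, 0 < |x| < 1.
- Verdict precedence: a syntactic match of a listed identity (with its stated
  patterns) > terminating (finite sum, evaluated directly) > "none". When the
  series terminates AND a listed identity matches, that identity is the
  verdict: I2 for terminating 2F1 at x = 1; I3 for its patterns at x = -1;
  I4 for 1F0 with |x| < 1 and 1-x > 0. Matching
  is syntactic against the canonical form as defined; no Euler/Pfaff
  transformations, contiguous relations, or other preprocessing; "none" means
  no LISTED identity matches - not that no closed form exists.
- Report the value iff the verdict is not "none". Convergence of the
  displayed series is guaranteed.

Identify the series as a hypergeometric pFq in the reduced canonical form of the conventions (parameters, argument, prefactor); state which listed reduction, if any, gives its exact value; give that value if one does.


At argument -1: a 2F1 with upper {-5/2, 3}, lower {13/2}, scaled by C = -1. Verdict: Kummer (I3) applies (x = -1; c = 13/2 equals 1+a-b for upper {-5/2, 3}: listed pattern). Its exact value is (-3465/4096) * pi.

Structural cue: with t_0 = -1, the two k-th powers (C = -1) combine into one argument.
Ratio: r(k) = (-1) * (k-5/2) (k+3) / [(k+13/2) (k+1)] - rational in k. x = (-1); t_0 = -1; negate the roots.


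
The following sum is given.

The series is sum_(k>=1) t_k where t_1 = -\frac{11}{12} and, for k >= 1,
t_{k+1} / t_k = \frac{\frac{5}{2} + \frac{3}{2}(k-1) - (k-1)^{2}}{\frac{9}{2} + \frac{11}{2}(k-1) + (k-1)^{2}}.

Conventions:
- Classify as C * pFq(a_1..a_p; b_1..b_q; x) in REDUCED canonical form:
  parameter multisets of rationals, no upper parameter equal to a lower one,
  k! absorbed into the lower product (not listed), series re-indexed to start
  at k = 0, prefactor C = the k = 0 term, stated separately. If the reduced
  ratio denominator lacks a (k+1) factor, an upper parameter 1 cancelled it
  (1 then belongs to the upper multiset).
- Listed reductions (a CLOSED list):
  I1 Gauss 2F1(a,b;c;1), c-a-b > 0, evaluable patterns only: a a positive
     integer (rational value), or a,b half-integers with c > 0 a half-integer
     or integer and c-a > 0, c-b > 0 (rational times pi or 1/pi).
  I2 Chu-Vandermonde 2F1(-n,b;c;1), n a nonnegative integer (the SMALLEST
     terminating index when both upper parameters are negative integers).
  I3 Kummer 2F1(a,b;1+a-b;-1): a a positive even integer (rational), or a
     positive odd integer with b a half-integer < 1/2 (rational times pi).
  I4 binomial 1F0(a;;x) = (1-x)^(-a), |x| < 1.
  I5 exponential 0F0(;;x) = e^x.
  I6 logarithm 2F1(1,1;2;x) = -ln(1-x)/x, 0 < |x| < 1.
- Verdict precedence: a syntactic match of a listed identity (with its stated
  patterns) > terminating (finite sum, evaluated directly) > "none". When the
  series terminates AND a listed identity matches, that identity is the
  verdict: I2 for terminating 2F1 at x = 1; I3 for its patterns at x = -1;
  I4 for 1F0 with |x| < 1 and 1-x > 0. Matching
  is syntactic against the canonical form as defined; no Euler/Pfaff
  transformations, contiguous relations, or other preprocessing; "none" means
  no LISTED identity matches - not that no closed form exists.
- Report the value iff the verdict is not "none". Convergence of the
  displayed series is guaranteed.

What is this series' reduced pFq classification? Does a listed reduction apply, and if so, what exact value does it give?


Prefactor -\frac{11}{12}, argument -1: 2F1 with upper {-\frac{5}{2}, 1} over lower {\frac{9}{2}}. Verdict: this is the Kummer evaluation I3 (x = -1; c = \frac{9}{2} equals 1+a-b for upper {-\frac{5}{2}, 1}: listed pattern). Its exact value is \left(-\frac{385}{768}\right) \cdot \pi.

Key observation: with t_0 = -\frac{11}{12}, the expanded ratio factors over Q; prefactor -11/12, roots give parameters.
Step ratio: r(k) = -1 * (k-\frac{5}{2}) (k+1) / [(k+\frac{9}{2}) (k+1)] - rational in k. x = -1; t_0 = -\frac{11}{12}; negate the roots.


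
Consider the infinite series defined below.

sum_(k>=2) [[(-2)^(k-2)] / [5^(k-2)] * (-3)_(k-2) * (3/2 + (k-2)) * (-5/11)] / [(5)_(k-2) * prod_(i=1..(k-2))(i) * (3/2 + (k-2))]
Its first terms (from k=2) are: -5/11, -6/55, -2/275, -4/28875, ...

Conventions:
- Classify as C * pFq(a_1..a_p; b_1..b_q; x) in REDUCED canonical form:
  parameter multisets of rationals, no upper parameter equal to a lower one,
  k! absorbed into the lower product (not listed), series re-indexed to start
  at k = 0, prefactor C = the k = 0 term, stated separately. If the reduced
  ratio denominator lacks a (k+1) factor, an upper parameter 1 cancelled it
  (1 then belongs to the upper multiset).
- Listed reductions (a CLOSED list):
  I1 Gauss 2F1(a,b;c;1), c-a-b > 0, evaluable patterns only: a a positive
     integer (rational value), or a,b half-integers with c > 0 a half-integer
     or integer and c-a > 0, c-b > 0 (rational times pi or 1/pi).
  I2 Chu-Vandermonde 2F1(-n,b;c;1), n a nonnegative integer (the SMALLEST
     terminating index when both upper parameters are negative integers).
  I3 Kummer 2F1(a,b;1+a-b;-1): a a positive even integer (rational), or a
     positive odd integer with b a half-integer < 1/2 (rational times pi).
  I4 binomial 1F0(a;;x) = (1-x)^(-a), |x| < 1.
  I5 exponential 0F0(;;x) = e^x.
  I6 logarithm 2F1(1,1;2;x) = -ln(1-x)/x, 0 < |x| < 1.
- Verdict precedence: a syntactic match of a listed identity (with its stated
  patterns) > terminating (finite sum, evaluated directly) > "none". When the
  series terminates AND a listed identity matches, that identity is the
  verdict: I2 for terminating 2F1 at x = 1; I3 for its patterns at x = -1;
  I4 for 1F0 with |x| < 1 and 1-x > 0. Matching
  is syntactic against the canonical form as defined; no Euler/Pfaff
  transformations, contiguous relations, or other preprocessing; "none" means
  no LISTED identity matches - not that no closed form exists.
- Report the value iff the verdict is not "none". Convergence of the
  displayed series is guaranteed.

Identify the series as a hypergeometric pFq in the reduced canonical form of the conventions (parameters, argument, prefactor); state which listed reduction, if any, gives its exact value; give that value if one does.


Canonical form: C = -5/11 times 1F1 with upper {-3}, lower {5}, x = -2/5. Verdict: terminating (-3 upstairs). 4 nonzero terms in all; added directly. Hence: -1499/2625.

The tell: t_0 = -5/11 here, and the product of the first k integers (C = -5/11) is k!.
Consecutive-term ratio: r(k) = (-2/5) * (k-3) / [(k+5) (k+1)] ; factor over Q: parameters, x = (-2/5), and C = -5/11.


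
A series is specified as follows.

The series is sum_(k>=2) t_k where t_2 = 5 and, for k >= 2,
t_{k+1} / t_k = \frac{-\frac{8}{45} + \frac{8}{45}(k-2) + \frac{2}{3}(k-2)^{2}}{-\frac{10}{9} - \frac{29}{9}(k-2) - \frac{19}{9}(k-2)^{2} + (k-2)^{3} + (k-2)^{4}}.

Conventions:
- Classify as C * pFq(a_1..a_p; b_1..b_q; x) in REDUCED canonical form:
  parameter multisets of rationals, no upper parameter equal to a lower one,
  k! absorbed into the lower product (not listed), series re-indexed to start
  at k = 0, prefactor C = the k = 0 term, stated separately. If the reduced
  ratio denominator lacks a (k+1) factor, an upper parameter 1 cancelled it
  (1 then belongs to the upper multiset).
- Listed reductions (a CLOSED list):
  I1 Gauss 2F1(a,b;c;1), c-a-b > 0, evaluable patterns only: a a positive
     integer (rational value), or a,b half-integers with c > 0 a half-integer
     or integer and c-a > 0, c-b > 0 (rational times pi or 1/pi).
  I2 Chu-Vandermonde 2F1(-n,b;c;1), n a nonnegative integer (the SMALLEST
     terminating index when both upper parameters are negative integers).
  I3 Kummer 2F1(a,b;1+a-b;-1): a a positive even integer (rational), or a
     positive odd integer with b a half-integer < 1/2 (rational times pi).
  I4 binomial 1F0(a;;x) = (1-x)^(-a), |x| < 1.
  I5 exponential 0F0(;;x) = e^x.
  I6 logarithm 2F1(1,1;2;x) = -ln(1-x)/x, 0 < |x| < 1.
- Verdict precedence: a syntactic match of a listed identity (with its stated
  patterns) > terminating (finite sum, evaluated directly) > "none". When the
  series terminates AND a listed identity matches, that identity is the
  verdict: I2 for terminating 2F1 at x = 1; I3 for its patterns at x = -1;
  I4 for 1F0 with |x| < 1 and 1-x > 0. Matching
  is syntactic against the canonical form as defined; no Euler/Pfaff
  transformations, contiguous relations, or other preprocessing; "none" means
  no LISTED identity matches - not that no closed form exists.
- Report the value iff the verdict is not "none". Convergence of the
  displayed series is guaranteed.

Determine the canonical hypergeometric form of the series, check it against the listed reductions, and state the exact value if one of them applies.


Classification (C = 5): 1F2 with upper {-\frac{2}{5}}, lower {-\frac{5}{3}, 1}, argument x = \frac{2}{3}. Verdict: none (x = \frac{2}{3}): each listed identity misses the multisets {-\frac{2}{5}} ; {-\frac{5}{3}, 1}.

First insight: with t_0 = 5, roots of the ratio polynomials (C = 5) are the negated parameters.
Step ratio: r(k) = \frac{2}{3} * (k-\frac{2}{5}) / [(k-\frac{5}{3}) (k+1) (k+1)] ; factor over Q: parameters, x = \frac{2}{3}, and C = 5.


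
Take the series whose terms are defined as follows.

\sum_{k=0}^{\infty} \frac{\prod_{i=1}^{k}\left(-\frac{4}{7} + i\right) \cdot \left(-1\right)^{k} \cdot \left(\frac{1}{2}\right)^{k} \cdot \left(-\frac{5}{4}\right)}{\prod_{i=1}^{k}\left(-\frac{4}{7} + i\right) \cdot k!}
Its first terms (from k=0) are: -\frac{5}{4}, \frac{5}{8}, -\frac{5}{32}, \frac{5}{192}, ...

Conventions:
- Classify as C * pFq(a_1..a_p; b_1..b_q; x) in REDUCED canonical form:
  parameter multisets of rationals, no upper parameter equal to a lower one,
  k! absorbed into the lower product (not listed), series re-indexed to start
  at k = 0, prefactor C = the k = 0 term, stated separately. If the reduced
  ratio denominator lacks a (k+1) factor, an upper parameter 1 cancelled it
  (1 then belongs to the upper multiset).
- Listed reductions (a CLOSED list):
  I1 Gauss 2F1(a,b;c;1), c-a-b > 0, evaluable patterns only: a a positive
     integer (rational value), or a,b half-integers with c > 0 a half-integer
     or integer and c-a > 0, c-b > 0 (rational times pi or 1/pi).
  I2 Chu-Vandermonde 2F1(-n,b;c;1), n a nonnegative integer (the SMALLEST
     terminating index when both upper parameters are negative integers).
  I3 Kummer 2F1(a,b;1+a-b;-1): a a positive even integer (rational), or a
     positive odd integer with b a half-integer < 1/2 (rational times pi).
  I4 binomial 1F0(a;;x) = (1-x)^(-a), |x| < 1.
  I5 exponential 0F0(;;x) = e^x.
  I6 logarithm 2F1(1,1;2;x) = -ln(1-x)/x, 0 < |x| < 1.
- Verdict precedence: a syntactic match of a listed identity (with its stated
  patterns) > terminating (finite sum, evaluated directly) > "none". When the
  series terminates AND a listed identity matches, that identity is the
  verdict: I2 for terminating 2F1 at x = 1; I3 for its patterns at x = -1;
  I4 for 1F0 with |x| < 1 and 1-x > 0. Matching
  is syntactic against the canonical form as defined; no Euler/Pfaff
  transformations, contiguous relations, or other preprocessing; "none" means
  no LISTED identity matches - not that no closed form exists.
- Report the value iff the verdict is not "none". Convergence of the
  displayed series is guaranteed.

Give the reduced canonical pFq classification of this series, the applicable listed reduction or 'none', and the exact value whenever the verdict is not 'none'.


This is -\frac{5}{4} * 0F0(-; -; -\frac{1}{2}) in reduced canonical form. Verdict: the I5 exponential reduction fires (the 0F0 exponential series at x = -\frac{1}{2}). Hence: \left(-\frac{5}{4}\right) \cdot e^{-\frac{1}{2}}.

Key step: x = -\frac{1}{2} and the parameter 3/7 appears in both the upper and lower lists and cancels.
Adjacent-term ratio: r(k) = -\frac{1}{2} * 1 / [(k+1)] - rational in k. x = -\frac{1}{2}; t_0 = -\frac{5}{4}; negate the roots.


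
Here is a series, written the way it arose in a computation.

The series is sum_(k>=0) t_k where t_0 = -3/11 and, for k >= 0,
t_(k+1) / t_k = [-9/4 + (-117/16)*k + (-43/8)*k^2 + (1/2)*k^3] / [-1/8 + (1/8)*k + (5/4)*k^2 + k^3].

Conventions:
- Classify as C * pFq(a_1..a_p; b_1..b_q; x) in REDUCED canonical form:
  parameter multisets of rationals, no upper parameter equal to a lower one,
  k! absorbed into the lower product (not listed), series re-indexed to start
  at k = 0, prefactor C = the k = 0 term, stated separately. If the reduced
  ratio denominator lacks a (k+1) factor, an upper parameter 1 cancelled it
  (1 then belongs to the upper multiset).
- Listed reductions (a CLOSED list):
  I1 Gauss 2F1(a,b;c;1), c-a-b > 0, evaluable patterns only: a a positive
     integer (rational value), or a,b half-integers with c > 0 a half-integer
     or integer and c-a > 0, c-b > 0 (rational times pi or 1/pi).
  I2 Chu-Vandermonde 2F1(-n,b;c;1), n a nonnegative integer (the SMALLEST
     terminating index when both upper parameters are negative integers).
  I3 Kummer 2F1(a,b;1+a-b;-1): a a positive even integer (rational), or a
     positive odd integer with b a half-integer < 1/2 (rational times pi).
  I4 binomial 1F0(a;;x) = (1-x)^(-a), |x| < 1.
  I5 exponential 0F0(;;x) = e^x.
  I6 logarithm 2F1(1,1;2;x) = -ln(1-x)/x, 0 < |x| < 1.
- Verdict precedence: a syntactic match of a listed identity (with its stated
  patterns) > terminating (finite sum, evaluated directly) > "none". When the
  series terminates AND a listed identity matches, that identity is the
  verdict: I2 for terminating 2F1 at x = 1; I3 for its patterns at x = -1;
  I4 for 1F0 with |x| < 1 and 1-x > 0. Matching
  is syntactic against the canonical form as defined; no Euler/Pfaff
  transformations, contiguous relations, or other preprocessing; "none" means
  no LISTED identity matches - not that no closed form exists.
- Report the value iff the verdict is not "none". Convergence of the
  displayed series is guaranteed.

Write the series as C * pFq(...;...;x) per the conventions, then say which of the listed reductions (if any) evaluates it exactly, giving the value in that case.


First insight: t_0 = -3/11 here, and the expanded ratio factors over Q; prefactor -3/11, roots give parameters.
Consecutive-term ratio: r(k) = (1/2) * (k-12) (k+3/4) / [(k-1/4) (k+1)] - rational in k, leading ratio (1/2); with t_0 = -3/11, classification follows.

At argument 1/2: a 2F1 with upper {-12, 3/4}, lower {-1/4}, scaled by C = -3/11. Verdict: terminating. (-12)_k vanishes past k = 12, leaving a 13-term sum, computed directly. Its exact value is -147/45056.


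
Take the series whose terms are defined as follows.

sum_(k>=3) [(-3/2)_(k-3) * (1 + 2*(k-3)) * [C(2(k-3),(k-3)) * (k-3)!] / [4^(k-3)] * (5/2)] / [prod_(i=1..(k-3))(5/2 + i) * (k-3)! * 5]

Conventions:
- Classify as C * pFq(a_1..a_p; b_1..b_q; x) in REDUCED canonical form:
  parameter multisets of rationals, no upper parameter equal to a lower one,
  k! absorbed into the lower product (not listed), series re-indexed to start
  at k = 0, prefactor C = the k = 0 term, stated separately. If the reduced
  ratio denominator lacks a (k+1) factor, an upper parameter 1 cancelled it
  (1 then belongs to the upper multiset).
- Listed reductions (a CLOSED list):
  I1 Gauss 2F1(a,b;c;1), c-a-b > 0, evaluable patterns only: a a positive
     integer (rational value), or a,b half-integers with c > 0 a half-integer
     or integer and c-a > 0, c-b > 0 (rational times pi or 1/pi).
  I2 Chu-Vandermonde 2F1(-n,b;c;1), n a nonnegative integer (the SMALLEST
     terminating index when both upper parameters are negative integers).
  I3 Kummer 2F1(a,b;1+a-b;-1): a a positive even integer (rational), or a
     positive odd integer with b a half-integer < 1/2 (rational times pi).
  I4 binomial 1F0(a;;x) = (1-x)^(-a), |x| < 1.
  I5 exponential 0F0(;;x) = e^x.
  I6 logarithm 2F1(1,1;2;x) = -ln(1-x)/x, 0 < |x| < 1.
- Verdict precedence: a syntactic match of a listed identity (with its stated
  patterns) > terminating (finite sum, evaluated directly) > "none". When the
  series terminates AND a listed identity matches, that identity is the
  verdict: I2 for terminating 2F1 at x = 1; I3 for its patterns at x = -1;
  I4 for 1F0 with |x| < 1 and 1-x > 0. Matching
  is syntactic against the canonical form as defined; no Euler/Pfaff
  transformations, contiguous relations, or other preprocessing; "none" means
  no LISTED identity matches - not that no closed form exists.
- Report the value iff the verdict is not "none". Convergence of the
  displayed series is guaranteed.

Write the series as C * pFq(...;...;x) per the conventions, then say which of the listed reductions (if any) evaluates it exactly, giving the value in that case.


At argument 1: a 2F1 with upper {-3/2, 3/2}, lower {7/2}, scaled by C = 1/2. Verdict (x = 1): Gauss's theorem I1 (half-integer case) applies (x = 1; upper {-3/2, 3/2} half-integers, c = 7/2 in the evaluable pattern). Value: (75/1024) * pi.

The tell: from the first term 1/2: the constant factors (C = 1/2, x = 1) combine into one prefactor.
Step ratio: r(k) = 1 * (k-3/2) (k+3/2) / [(k+7/2) (k+1)] - rational in k, leading ratio 1; with t_0 = 1/2, classification follows.
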